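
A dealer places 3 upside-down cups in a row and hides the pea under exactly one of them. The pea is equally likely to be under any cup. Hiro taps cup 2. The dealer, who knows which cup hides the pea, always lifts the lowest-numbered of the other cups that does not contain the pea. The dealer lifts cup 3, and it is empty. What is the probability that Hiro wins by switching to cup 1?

1

Consider each possible location of the pea in turn.
If it is under cup 1 (prior 1/3): cup 3 is the lowest-numbered option available, probability 1; weight (1/3)·1 = 1/3.
If it is under cup 2 (prior 1/3): the dealer would have opened cup 1 instead, probability 0; weight (1/3)·0 = 0.
If it is under cup 3 (prior 1/3): the dealer opened cup 3, so this case is ruled out; weight (1/3)·0 = 0.
The weights sum to 1/3.
So P(the pea under cup 1 | the dealer opened cup 3) = (1/3) / (1/3) = 1.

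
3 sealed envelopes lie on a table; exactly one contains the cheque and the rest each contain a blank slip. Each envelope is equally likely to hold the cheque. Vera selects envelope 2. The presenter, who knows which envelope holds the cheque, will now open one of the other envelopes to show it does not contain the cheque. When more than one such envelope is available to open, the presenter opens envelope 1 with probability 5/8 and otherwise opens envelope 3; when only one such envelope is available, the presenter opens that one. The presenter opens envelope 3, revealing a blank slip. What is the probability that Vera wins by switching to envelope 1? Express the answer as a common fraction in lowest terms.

8/11

Apply Bayes' rule, conditioning on where the cheque actually is.
If it is in envelope 1 (prior 1/3): only envelope 3 is available, probability 1; weight (1/3)·1 = 1/3.
If it is in envelope 2 (prior 1/3): envelope 1 is available but not opened, probability 3/8; weight (1/3)·(3/8) = 1/8.
If it is in envelope 3 (prior 1/3): the presenter opened envelope 3, so this case is ruled out; weight (1/3)·0 = 0.
The weights sum to 11/24.
So P(the cheque in envelope 1 | the presenter opened envelope 3) = (1/3) / (11/24) = 8/11.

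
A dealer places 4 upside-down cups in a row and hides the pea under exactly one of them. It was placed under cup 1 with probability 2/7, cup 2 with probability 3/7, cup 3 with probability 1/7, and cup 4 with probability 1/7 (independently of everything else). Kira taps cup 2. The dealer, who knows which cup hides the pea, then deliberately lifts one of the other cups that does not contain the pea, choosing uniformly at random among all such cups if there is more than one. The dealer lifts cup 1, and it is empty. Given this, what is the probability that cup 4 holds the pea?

Consider each possible location of the pea in turn.
If it is under cup 1 (prior 2/7): the dealer opened cup 1, so this case is ruled out; weight (2/7)·0 = 0.
If it is under cup 2 (prior 3/7): the dealer has 3 equally likely choices, so probability 1/3; weight (3/7)·(1/3) = 1/7.
If it is under either of cups 3 and 4 (prior 1/7 each): the dealer has 2 equally likely choices, so probability 1/2; weight (1/7)·(1/2) = 1/14 each.
The weights sum to 2/7.
So P(the pea under cup 4 | the dealer opened cup 1) = (1/14) / (2/7) = 1/4.

1/4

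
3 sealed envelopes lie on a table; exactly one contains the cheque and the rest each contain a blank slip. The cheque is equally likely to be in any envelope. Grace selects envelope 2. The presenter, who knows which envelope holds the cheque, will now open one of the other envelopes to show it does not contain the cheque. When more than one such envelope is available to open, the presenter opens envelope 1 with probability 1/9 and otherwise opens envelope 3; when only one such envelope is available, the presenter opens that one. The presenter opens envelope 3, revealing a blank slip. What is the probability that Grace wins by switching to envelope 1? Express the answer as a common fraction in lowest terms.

9/17

Consider each possible location of the cheque in turn.
If it is in envelope 1 (prior 1/3): only envelope 3 is available, probability 1; weight (1/3)·1 = 1/3.
If it is in envelope 2 (prior 1/3): envelope 1 is available but not opened, probability 8/9; weight (1/3)·(8/9) = 8/27.
If it is in envelope 3 (prior 1/3): the presenter opened envelope 3, so this case is ruled out; weight (1/3)·0 = 0.
The weights sum to 17/27.
So P(the cheque in envelope 1 | the presenter opened envelope 3) = (1/3) / (17/27) = 9/17.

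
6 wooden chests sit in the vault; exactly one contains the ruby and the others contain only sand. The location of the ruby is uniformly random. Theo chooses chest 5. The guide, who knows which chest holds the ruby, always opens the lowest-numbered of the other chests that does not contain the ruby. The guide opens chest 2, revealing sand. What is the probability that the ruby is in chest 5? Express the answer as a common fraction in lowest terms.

Apply Bayes' rule, conditioning on where the ruby actually is.
If it is in chest 1 (prior 1/6): chest 2 is the lowest-numbered option available, probability 1; weight (1/6)·1 = 1/6.
If it is in chest 2 (prior 1/6): the guide opened chest 2, so this case is ruled out; weight (1/6)·0 = 0.
If it is in any of chests 3, 4, 5, and 6 (prior 1/6 each): the guide would have opened chest 1 instead, probability 0; weight (1/6)·0 = 0 each.
The weights sum to 1/6.
So P(the ruby in chest 5 | the guide opened chest 2) = 0 / (1/6) = 0.

0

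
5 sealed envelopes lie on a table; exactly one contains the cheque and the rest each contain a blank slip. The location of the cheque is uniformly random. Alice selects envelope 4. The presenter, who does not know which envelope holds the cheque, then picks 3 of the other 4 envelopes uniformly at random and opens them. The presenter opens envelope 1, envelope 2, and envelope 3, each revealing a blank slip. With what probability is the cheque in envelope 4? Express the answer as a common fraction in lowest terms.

Consider each possible location of the cheque in turn.
If it is in any of envelopes 1, 2, and 3 (prior 1/5 each): that envelope was opened and seen not to hold the prize — ruled out; weight (1/5)·0 = 0 each.
If it is in either of envelopes 4 and 5 (prior 1/5 each): the presenter picks exactly this set with probability 1/4 regardless, and none is the prize; weight (1/5)·(1/4) = 1/20 each.
The weights sum to 1/10.
So P(the cheque in envelope 4 | the presenter opened envelope 1, envelope 2, and envelope 3) = (1/20) / (1/10) = 1/2.

1/2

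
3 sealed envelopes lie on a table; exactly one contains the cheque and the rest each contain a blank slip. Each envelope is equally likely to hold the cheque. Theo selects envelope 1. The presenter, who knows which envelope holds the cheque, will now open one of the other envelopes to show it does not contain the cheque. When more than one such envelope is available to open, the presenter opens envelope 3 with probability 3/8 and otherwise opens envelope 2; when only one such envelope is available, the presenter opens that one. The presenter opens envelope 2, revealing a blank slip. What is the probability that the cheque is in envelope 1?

Apply Bayes' rule, conditioning on where the cheque actually is.
If it is in envelope 1 (prior 1/3): envelope 3 is available but not opened, probability 5/8; weight (1/3)·(5/8) = 5/24.
If it is in envelope 2 (prior 1/3): the presenter opened envelope 2, so this case is ruled out; weight (1/3)·0 = 0.
If it is in envelope 3 (prior 1/3): only envelope 2 is available, probability 1; weight (1/3)·1 = 1/3.
The weights sum to 13/24.
So P(the cheque in envelope 1 | the presenter opened envelope 2) = (5/24) / (13/24) = 5/13.

5/13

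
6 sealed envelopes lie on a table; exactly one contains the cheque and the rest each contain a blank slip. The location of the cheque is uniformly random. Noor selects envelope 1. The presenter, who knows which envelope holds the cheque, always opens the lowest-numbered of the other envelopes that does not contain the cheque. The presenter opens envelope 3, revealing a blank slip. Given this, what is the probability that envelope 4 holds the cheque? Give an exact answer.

0

Condition on the true location of the cheque.
If it is in any of envelopes 1, 4, 5, and 6 (prior 1/6 each): the presenter would have opened envelope 2 instead, probability 0; weight (1/6)·0 = 0 each.
If it is in envelope 2 (prior 1/6): envelope 3 is the lowest-numbered option available, probability 1; weight (1/6)·1 = 1/6.
If it is in envelope 3 (prior 1/6): the presenter opened envelope 3, so this case is ruled out; weight (1/6)·0 = 0.
The weights sum to 1/6.
So P(the cheque in envelope 4 | the presenter opened envelope 3) = 0 / (1/6) = 0.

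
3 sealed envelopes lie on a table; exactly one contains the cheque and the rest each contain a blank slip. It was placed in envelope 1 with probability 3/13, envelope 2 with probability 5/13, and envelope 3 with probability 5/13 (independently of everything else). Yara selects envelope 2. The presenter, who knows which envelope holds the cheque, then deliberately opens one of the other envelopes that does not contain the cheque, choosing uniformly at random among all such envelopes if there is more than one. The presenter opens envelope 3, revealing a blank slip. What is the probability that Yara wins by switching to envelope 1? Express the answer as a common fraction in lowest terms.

Condition on the true location of the cheque.
If it is in envelope 1 (prior 3/13): the presenter has no choice, probability 1; weight (3/13)·1 = 3/13.
If it is in envelope 2 (prior 5/13): the presenter has 2 equally likely choices, so probability 1/2; weight (5/13)·(1/2) = 5/26.
If it is in envelope 3 (prior 5/13): the presenter opened envelope 3, so this case is ruled out; weight (5/13)·0 = 0.
The weights sum to 11/26.
So P(the cheque in envelope 1 | the presenter opened envelope 3) = (3/13) / (11/26) = 6/11.

6/11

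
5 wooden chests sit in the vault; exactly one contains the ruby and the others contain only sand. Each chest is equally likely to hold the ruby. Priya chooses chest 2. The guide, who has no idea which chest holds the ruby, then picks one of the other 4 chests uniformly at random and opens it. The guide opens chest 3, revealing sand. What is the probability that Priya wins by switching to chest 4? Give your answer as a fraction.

1/4

Consider each possible location of the ruby in turn.
If it is in any of chests 1, 2, 4, and 5 (prior 1/5 each): the guide picks chest 3 with probability 1/4 regardless, and it is not the prize; weight (1/5)·(1/4) = 1/20 each.
If it is in chest 3 (prior 1/5): the guide opened chest 3, so this case is ruled out; weight (1/5)·0 = 0.
The weights sum to 1/5.
So P(the ruby in chest 4 | the guide opened chest 3) = (1/20) / (1/5) = 1/4.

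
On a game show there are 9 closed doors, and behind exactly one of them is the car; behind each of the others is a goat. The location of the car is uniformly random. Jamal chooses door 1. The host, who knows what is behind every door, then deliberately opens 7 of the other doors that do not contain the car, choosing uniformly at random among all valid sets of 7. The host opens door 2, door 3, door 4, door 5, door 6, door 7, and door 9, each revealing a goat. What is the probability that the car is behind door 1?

Consider each possible location of the car in turn.
If it is behind door 1 (prior 1/9): the host has 8 equally likely choices, so probability 1/8; weight (1/9)·(1/8) = 1/72.
If it is behind any of doors 2, 3, 4, 5, 6, 7, and 9 (prior 1/9 each): that door was opened and seen not to hold the prize — ruled out; weight (1/9)·0 = 0 each.
If it is behind door 8 (prior 1/9): the host has no choice, probability 1; weight (1/9)·1 = 1/9.
The weights sum to 1/8.
So P(the car behind door 1 | the host opened door 2, door 3, door 4, door 5, door 6, door 7, and door 9) = (1/72) / (1/8) = 1/9.

1/9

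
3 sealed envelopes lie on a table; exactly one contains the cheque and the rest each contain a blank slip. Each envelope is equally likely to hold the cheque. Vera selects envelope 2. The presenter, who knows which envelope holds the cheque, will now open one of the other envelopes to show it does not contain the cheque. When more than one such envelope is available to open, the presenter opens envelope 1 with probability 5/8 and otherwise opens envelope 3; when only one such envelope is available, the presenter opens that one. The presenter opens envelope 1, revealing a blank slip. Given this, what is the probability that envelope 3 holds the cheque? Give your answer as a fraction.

Apply Bayes' rule, conditioning on where the cheque actually is.
If it is in envelope 1 (prior 1/3): the presenter opened envelope 1, so this case is ruled out; weight (1/3)·0 = 0.
If it is in envelope 2 (prior 1/3): envelope 1 is available, opened with probability 5/8; weight (1/3)·(5/8) = 5/24.
If it is in envelope 3 (prior 1/3): only envelope 1 is available, probability 1; weight (1/3)·1 = 1/3.
The weights sum to 13/24.
So P(the cheque in envelope 3 | the presenter opened envelope 1) = (1/3) / (13/24) = 8/13.

8/13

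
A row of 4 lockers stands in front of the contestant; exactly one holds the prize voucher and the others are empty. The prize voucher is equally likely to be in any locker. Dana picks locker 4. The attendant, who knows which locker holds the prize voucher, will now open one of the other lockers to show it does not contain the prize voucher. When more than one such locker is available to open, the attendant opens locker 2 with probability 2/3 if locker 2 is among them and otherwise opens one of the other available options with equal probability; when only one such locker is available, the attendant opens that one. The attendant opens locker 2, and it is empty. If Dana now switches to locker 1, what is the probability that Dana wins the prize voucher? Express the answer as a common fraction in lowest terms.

1/3

Consider each possible location of the prize voucher in turn.
If it is in any of lockers 1, 3, and 4 (prior 1/4 each): locker 2 is available, opened with probability 2/3; weight (1/4)·(2/3) = 1/6 each.
If it is in locker 2 (prior 1/4): the attendant opened locker 2, so this case is ruled out; weight (1/4)·0 = 0.
The weights sum to 1/2.
So P(the prize voucher in locker 1 | the attendant opened locker 2) = (1/6) / (1/2) = 1/3.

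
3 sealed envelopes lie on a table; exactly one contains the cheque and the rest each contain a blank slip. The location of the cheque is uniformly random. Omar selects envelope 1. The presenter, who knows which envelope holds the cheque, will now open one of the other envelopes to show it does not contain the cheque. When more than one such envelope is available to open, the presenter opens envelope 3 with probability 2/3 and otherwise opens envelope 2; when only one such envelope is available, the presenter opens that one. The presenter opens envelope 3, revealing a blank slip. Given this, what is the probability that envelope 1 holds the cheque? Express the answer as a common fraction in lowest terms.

Condition on the true location of the cheque.
If it is in envelope 1 (prior 1/3): envelope 3 is available, opened with probability 2/3; weight (1/3)·(2/3) = 2/9.
If it is in envelope 2 (prior 1/3): only envelope 3 is available, probability 1; weight (1/3)·1 = 1/3.
If it is in envelope 3 (prior 1/3): the presenter opened envelope 3, so this case is ruled out; weight (1/3)·0 = 0.
The weights sum to 5/9.
So P(the cheque in envelope 1 | the presenter opened envelope 3) = (2/9) / (5/9) = 2/5.

2/5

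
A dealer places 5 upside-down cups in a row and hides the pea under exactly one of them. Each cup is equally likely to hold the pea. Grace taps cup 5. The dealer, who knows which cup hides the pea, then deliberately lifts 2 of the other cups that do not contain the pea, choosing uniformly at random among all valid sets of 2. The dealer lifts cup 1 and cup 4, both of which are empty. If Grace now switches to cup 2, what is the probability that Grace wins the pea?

Condition on the true location of the pea.
If it is under either of cups 1 and 4 (prior 1/5 each): that cup was opened and seen not to hold the prize — ruled out; weight (1/5)·0 = 0 each.
If it is under either of cups 2 and 3 (prior 1/5 each): the dealer has 3 equally likely choices, so probability 1/3; weight (1/5)·(1/3) = 1/15 each.
If it is under cup 5 (prior 1/5): the dealer has 6 equally likely choices, so probability 1/6; weight (1/5)·(1/6) = 1/30.
The weights sum to 1/6.
So P(the pea under cup 2 | the dealer opened cup 1 and cup 4) = (1/15) / (1/6) = 2/5.

2/5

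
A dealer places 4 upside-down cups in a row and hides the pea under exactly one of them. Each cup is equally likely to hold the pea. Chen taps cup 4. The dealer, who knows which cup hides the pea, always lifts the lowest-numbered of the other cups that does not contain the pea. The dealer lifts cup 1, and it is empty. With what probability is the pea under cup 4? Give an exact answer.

Consider each possible location of the pea in turn.
If it is under cup 1 (prior 1/4): the dealer opened cup 1, so this case is ruled out; weight (1/4)·0 = 0.
If it is under any of cups 2, 3, and 4 (prior 1/4 each): cup 1 is the lowest-numbered option available, probability 1; weight (1/4)·1 = 1/4 each.
The weights sum to 3/4.
So P(the pea under cup 4 | the dealer opened cup 1) = (1/4) / (3/4) = 1/3.

1/3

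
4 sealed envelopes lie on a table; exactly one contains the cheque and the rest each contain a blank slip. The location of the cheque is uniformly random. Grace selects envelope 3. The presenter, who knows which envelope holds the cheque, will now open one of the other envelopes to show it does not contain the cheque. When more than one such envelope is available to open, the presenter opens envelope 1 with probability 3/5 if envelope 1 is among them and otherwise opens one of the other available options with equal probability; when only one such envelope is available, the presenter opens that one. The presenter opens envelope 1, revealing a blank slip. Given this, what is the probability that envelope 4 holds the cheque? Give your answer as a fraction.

Consider each possible location of the cheque in turn.
If it is in envelope 1 (prior 1/4): the presenter opened envelope 1, so this case is ruled out; weight (1/4)·0 = 0.
If it is in any of envelopes 2, 3, and 4 (prior 1/4 each): envelope 1 is available, opened with probability 3/5; weight (1/4)·(3/5) = 3/20 each.
The weights sum to 9/20.
So P(the cheque in envelope 4 | the presenter opened envelope 1) = (3/20) / (9/20) = 1/3.

1/3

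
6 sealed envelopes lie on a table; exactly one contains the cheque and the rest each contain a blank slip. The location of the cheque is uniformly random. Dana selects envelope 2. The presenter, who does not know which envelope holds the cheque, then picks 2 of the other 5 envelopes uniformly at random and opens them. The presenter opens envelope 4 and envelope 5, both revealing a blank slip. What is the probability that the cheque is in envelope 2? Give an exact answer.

1/4

Because the presenter chose which envelopes to open without knowing where the cheque is, the choice is independent of the prize location. Learning that none of the 2 opened envelopes holds the cheque simply rules out those 2 locations and leaves the remaining 4 envelopes still equally likely by symmetry.
So P(the cheque in envelope 2) = 1/4.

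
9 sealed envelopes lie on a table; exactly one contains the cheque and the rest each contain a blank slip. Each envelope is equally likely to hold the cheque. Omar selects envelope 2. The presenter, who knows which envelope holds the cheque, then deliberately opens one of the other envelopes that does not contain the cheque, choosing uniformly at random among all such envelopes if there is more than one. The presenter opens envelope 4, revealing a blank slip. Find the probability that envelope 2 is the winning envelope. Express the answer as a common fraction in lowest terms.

Apply Bayes' rule, conditioning on where the cheque actually is.
If it is in any of envelopes 1, 3, 5, 6, 7, 8, and 9 (prior 1/9 each): the presenter has 7 equally likely choices, so probability 1/7; weight (1/9)·(1/7) = 1/63 each.
If it is in envelope 2 (prior 1/9): the presenter has 8 equally likely choices, so probability 1/8; weight (1/9)·(1/8) = 1/72.
If it is in envelope 4 (prior 1/9): the presenter opened envelope 4, so this case is ruled out; weight (1/9)·0 = 0.
The weights sum to 1/8.
So P(the cheque in envelope 2 | the presenter opened envelope 4) = (1/72) / (1/8) = 1/9.

1/9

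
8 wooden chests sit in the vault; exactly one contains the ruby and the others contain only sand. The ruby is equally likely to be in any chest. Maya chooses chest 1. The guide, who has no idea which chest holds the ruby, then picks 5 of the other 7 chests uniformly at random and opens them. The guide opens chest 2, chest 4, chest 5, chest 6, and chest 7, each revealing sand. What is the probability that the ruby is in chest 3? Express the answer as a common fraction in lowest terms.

Apply Bayes' rule, conditioning on where the ruby actually is.
If it is in any of chests 1, 3, and 8 (prior 1/8 each): the guide picks exactly this set with probability 1/21 regardless, and none is the prize; weight (1/8)·(1/21) = 1/168 each.
If it is in any of chests 2, 4, 5, 6, and 7 (prior 1/8 each): that chest was opened and seen not to hold the prize — ruled out; weight (1/8)·0 = 0 each.
The weights sum to 1/56.
So P(the ruby in chest 3 | the guide opened chest 2, chest 4, chest 5, chest 6, and chest 7) = (1/168) / (1/56) = 1/3.

1/3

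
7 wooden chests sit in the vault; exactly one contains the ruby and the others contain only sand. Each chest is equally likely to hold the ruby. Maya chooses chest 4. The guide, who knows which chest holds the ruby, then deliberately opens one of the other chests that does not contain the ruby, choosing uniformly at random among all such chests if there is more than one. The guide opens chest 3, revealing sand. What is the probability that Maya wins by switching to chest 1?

Apply Bayes' rule, conditioning on where the ruby actually is.
If it is in any of chests 1, 2, 5, 6, and 7 (prior 1/7 each): the guide has 5 equally likely choices, so probability 1/5; weight (1/7)·(1/5) = 1/35 each.
If it is in chest 3 (prior 1/7): the guide opened chest 3, so this case is ruled out; weight (1/7)·0 = 0.
If it is in chest 4 (prior 1/7): the guide has 6 equally likely choices, so probability 1/6; weight (1/7)·(1/6) = 1/42.
The weights sum to 1/6.
So P(the ruby in chest 1 | the guide opened chest 3) = (1/35) / (1/6) = 6/35.

6/35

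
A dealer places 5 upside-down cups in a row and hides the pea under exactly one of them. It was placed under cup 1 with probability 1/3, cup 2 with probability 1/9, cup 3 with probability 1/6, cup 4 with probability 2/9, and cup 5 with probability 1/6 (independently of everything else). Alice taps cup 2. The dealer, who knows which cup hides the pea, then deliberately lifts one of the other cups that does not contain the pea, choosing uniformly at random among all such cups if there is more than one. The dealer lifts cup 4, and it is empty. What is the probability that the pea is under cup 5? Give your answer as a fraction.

2/9

Consider each possible location of the pea in turn.
If it is under cup 1 (prior 1/3): the dealer has 3 equally likely choices, so probability 1/3; weight (1/3)·(1/3) = 1/9.
If it is under cup 2 (prior 1/9): the dealer has 4 equally likely choices, so probability 1/4; weight (1/9)·(1/4) = 1/36.
If it is under either of cups 3 and 5 (prior 1/6 each): the dealer has 3 equally likely choices, so probability 1/3; weight (1/6)·(1/3) = 1/18 each.
If it is under cup 4 (prior 2/9): the dealer opened cup 4, so this case is ruled out; weight (2/9)·0 = 0.
The weights sum to 1/4.
So P(the pea under cup 5 | the dealer opened cup 4) = (1/18) / (1/4) = 2/9.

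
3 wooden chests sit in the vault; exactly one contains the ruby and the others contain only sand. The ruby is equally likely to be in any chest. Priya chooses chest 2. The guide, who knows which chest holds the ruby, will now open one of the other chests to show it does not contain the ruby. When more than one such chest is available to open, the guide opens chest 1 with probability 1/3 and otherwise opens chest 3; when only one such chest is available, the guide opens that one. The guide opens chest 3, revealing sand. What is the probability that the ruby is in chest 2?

2/5

Consider each possible location of the ruby in turn.
If it is in chest 1 (prior 1/3): only chest 3 is available, probability 1; weight (1/3)·1 = 1/3.
If it is in chest 2 (prior 1/3): chest 1 is available but not opened, probability 2/3; weight (1/3)·(2/3) = 2/9.
If it is in chest 3 (prior 1/3): the guide opened chest 3, so this case is ruled out; weight (1/3)·0 = 0.
The weights sum to 5/9.
So P(the ruby in chest 2 | the guide opened chest 3) = (2/9) / (5/9) = 2/5.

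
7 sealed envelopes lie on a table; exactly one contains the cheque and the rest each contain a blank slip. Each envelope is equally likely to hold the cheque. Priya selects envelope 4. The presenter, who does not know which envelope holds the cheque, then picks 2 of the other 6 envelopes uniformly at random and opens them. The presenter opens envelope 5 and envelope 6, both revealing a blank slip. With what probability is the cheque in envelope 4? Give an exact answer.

1/5

Consider each possible location of the cheque in turn.
If it is in any of envelopes 1, 2, 3, 4, and 7 (prior 1/7 each): the presenter picks exactly this set with probability 1/15 regardless, and none is the prize; weight (1/7)·(1/15) = 1/105 each.
If it is in either of envelopes 5 and 6 (prior 1/7 each): that envelope was opened and seen not to hold the prize — ruled out; weight (1/7)·0 = 0 each.
The weights sum to 1/21.
So P(the cheque in envelope 4 | the presenter opened envelope 5 and envelope 6) = (1/105) / (1/21) = 1/5.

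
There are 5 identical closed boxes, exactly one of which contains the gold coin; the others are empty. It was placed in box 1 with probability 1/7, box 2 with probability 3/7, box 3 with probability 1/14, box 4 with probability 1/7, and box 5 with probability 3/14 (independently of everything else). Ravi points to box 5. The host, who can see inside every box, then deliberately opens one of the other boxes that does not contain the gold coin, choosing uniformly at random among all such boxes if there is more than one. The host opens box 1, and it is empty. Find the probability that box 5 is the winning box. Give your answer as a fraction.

Consider each possible location of the gold coin in turn.
If it is in box 1 (prior 1/7): the host opened box 1, so this case is ruled out; weight (1/7)·0 = 0.
If it is in box 2 (prior 3/7): the host has 3 equally likely choices, so probability 1/3; weight (3/7)·(1/3) = 1/7.
If it is in box 3 (prior 1/14): the host has 3 equally likely choices, so probability 1/3; weight (1/14)·(1/3) = 1/42.
If it is in box 4 (prior 1/7): the host has 3 equally likely choices, so probability 1/3; weight (1/7)·(1/3) = 1/21.
If it is in box 5 (prior 3/14): the host has 4 equally likely choices, so probability 1/4; weight (3/14)·(1/4) = 3/56.
The weights sum to 15/56.
So P(the gold coin in box 5 | the host opened box 1) = (3/56) / (15/56) = 1/5.

1/5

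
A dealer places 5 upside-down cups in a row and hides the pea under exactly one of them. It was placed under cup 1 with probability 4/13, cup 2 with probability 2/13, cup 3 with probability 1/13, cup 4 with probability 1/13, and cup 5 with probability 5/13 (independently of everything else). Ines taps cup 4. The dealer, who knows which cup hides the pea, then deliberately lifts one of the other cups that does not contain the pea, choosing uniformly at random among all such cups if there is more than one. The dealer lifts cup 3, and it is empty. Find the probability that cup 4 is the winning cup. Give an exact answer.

Condition on the true location of the pea.
If it is under cup 1 (prior 4/13): the dealer has 3 equally likely choices, so probability 1/3; weight (4/13)·(1/3) = 4/39.
If it is under cup 2 (prior 2/13): the dealer has 3 equally likely choices, so probability 1/3; weight (2/13)·(1/3) = 2/39.
If it is under cup 3 (prior 1/13): the dealer opened cup 3, so this case is ruled out; weight (1/13)·0 = 0.
If it is under cup 4 (prior 1/13): the dealer has 4 equally likely choices, so probability 1/4; weight (1/13)·(1/4) = 1/52.
If it is under cup 5 (prior 5/13): the dealer has 3 equally likely choices, so probability 1/3; weight (5/13)·(1/3) = 5/39.
The weights sum to 47/156.
So P(the pea under cup 4 | the dealer opened cup 3) = (1/52) / (47/156) = 3/47.

3/47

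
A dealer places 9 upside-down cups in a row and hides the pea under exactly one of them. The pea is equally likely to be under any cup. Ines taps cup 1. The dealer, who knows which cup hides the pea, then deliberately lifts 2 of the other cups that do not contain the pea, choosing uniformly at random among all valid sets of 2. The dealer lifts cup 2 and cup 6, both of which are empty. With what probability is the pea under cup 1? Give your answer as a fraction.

Apply Bayes' rule, conditioning on where the pea actually is.
If it is under cup 1 (prior 1/9): the dealer has 28 equally likely choices, so probability 1/28; weight (1/9)·(1/28) = 1/252.
If it is under either of cups 2 and 6 (prior 1/9 each): that cup was opened and seen not to hold the prize — ruled out; weight (1/9)·0 = 0 each.
If it is under any of cups 3, 4, 5, 7, 8, and 9 (prior 1/9 each): the dealer has 21 equally likely choices, so probability 1/21; weight (1/9)·(1/21) = 1/189 each.
The weights sum to 1/28.
So P(the pea under cup 1 | the dealer opened cup 2 and cup 6) = (1/252) / (1/28) = 1/9.

1/9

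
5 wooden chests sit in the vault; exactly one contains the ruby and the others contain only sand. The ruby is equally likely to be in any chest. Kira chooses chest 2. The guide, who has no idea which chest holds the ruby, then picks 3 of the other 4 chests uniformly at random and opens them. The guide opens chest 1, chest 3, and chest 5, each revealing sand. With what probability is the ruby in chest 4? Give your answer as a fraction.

1/2

Condition on the true location of the ruby.
If it is in any of chests 1, 3, and 5 (prior 1/5 each): that chest was opened and seen not to hold the prize — ruled out; weight (1/5)·0 = 0 each.
If it is in either of chests 2 and 4 (prior 1/5 each): the guide picks exactly this set with probability 1/4 regardless, and none is the prize; weight (1/5)·(1/4) = 1/20 each.
The weights sum to 1/10.
So P(the ruby in chest 4 | the guide opened chest 1, chest 3, and chest 5) = (1/20) / (1/10) = 1/2.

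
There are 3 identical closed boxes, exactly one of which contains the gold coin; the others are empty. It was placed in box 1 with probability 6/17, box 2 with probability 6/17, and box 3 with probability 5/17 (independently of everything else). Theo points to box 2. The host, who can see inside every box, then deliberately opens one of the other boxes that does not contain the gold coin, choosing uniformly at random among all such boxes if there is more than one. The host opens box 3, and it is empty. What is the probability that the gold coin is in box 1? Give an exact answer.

2/3

Apply Bayes' rule, conditioning on where the gold coin actually is.
If it is in box 1 (prior 6/17): the host has no choice, probability 1; weight (6/17)·1 = 6/17.
If it is in box 2 (prior 6/17): the host has 2 equally likely choices, so probability 1/2; weight (6/17)·(1/2) = 3/17.
If it is in box 3 (prior 5/17): the host opened box 3, so this case is ruled out; weight (5/17)·0 = 0.
The weights sum to 9/17.
So P(the gold coin in box 1 | the host opened box 3) = (6/17) / (9/17) = 2/3.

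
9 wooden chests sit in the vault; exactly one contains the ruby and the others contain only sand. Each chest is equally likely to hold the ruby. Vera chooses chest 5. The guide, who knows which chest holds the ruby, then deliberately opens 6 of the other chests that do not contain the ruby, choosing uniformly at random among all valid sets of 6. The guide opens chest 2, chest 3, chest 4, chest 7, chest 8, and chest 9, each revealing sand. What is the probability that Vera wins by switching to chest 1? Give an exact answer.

Consider each possible location of the ruby in turn.
If it is in either of chests 1 and 6 (prior 1/9 each): the guide has 7 equally likely choices, so probability 1/7; weight (1/9)·(1/7) = 1/63 each.
If it is in any of chests 2, 3, 4, 7, 8, and 9 (prior 1/9 each): that chest was opened and seen not to hold the prize — ruled out; weight (1/9)·0 = 0 each.
If it is in chest 5 (prior 1/9): the guide has 28 equally likely choices, so probability 1/28; weight (1/9)·(1/28) = 1/252.
The weights sum to 1/28.
So P(the ruby in chest 1 | the guide opened chest 2, chest 3, chest 4, chest 7, chest 8, and chest 9) = (1/63) / (1/28) = 4/9.

4/9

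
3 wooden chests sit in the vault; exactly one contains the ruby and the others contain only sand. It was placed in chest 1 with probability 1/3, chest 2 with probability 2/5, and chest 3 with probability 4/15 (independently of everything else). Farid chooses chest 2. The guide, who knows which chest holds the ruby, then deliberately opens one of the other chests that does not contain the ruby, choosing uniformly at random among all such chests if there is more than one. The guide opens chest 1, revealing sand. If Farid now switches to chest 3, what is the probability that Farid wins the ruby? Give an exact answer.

Consider each possible location of the ruby in turn.
If it is in chest 1 (prior 1/3): the guide opened chest 1, so this case is ruled out; weight (1/3)·0 = 0.
If it is in chest 2 (prior 2/5): the guide has 2 equally likely choices, so probability 1/2; weight (2/5)·(1/2) = 1/5.
If it is in chest 3 (prior 4/15): the guide has no choice, probability 1; weight (4/15)·1 = 4/15.
The weights sum to 7/15.
So P(the ruby in chest 3 | the guide opened chest 1) = (4/15) / (7/15) = 4/7.

4/7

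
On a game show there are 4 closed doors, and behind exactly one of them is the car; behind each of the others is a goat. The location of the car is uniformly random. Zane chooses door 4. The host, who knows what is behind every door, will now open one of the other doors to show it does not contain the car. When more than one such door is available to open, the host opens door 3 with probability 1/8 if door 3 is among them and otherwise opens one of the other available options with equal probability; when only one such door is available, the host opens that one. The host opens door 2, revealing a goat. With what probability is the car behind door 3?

8/29

Consider each possible location of the car in turn.
If it is behind door 1 (prior 1/4): door 3 is available but not opened, probability 7/8; weight (1/4)·(7/8) = 7/32.
If it is behind door 2 (prior 1/4): the host opened door 2, so this case is ruled out; weight (1/4)·0 = 0.
If it is behind door 3 (prior 1/4): door 3 holds the prize so is unavailable; the host chooses uniformly among the 2 others, probability 1/2; weight (1/4)·(1/2) = 1/8.
If it is behind door 4 (prior 1/4): door 3 is available but not opened; door 2 gets probability (1 − 1/8)/2 = 7/16; weight (1/4)·(7/16) = 7/64.
The weights sum to 29/64.
So P(the car behind door 3 | the host opened door 2) = (1/8) / (29/64) = 8/29.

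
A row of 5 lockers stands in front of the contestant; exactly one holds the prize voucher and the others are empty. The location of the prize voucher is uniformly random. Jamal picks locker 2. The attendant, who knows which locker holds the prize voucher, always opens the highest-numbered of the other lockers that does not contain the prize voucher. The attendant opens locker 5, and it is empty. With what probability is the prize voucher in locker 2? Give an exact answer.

1/4

Condition on the true location of the prize voucher.
If it is in any of lockers 1, 2, 3, and 4 (prior 1/5 each): locker 5 is the highest-numbered option available, probability 1; weight (1/5)·1 = 1/5 each.
If it is in locker 5 (prior 1/5): the attendant opened locker 5, so this case is ruled out; weight (1/5)·0 = 0.
The weights sum to 4/5.
So P(the prize voucher in locker 2 | the attendant opened locker 5) = (1/5) / (4/5) = 1/4.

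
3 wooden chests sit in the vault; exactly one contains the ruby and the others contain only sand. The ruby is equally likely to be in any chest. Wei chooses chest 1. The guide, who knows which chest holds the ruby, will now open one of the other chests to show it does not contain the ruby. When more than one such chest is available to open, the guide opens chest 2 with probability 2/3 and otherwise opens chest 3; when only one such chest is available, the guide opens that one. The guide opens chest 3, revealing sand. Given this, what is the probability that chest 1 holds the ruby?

1/4

Condition on the true location of the ruby.
If it is in chest 1 (prior 1/3): chest 2 is available but not opened, probability 1/3; weight (1/3)·(1/3) = 1/9.
If it is in chest 2 (prior 1/3): only chest 3 is available, probability 1; weight (1/3)·1 = 1/3.
If it is in chest 3 (prior 1/3): the guide opened chest 3, so this case is ruled out; weight (1/3)·0 = 0.
The weights sum to 4/9.
So P(the ruby in chest 1 | the guide opened chest 3) = (1/9) / (4/9) = 1/4.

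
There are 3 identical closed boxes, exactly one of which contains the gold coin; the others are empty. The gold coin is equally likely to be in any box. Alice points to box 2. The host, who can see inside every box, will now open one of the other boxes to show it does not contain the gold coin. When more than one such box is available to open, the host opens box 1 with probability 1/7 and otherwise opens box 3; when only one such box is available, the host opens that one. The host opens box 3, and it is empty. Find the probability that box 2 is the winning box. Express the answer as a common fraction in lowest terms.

Consider each possible location of the gold coin in turn.
If it is in box 1 (prior 1/3): only box 3 is available, probability 1; weight (1/3)·1 = 1/3.
If it is in box 2 (prior 1/3): box 1 is available but not opened, probability 6/7; weight (1/3)·(6/7) = 2/7.
If it is in box 3 (prior 1/3): the host opened box 3, so this case is ruled out; weight (1/3)·0 = 0.
The weights sum to 13/21.
So P(the gold coin in box 2 | the host opened box 3) = (2/7) / (13/21) = 6/13.

6/13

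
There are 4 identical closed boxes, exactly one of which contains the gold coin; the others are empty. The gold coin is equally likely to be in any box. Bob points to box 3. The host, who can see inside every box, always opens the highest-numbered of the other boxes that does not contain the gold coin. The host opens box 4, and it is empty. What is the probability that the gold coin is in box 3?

Condition on the true location of the gold coin.
If it is in any of boxes 1, 2, and 3 (prior 1/4 each): box 4 is the highest-numbered option available, probability 1; weight (1/4)·1 = 1/4 each.
If it is in box 4 (prior 1/4): the host opened box 4, so this case is ruled out; weight (1/4)·0 = 0.
The weights sum to 3/4.
So P(the gold coin in box 3 | the host opened box 4) = (1/4) / (3/4) = 1/3.

1/3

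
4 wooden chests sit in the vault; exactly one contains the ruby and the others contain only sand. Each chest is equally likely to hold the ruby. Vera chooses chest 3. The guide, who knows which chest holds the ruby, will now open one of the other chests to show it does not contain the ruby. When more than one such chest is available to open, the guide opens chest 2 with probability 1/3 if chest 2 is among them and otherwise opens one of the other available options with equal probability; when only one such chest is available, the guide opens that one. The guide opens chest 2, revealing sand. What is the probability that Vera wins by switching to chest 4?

1/3

Condition on the true location of the ruby.
If it is in any of chests 1, 3, and 4 (prior 1/4 each): chest 2 is available, opened with probability 1/3; weight (1/4)·(1/3) = 1/12 each.
If it is in chest 2 (prior 1/4): the guide opened chest 2, so this case is ruled out; weight (1/4)·0 = 0.
The weights sum to 1/4.
So P(the ruby in chest 4 | the guide opened chest 2) = (1/12) / (1/4) = 1/3.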